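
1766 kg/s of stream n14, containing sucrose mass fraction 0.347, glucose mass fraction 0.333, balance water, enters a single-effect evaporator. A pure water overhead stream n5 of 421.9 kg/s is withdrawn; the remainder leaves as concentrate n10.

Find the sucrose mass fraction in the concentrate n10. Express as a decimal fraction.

sucrose is not removed: 1766×0.347 = 612.8 kg/s of sucrose enters n10.
Concentrate = 1766 − 421.9 = 1344.1 kg/s.
Mass fraction = 612.8/1344.1 = 0.456.

0.456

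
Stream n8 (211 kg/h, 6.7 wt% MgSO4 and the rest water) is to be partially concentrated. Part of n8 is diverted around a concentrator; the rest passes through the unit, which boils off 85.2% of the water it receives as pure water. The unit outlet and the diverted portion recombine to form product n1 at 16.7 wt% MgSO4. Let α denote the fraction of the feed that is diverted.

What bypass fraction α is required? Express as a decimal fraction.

0.247

All 211×0.067 = 14.137 kg/h of MgSO4 reaches n1, so n1 = 14.137/0.167 = 84.653 kg/h and vapour = 126.35 kg/h.
The evaporator receives (1−α)·211 of feed at 0.933 water and removes 0.852 of that water:
0.852×0.933×(1−α)×211 = 126.35
(1−α) = 126.35/167.73 = 0.7533;  α = 0.2467.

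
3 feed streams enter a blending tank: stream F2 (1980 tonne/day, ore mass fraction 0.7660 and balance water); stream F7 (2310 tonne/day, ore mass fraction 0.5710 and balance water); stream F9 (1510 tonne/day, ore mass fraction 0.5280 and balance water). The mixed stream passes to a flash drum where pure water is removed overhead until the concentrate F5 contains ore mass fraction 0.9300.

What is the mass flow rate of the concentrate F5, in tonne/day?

3906 tonne/day

ore entering = 1980×0.766 + 2310×0.571 + 1510×0.528 = 3633 tonne/day.
All ore reports to F5, so F5 = 3633/0.930 = 3906.4 tonne/day.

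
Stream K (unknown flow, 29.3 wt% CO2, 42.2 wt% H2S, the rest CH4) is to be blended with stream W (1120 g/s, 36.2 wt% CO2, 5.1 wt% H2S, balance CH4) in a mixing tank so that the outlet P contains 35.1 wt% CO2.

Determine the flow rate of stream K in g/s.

212.4 g/s

Let K be the unknown flow. Total out = 1120 + K.
CO2 balance: 405.44 + 0.293·K = 0.351·(1120 + K)
(0.293 − 0.351)·K = 0.351×1120 − 405.44 = -12.32
K = -12.32 / -0.058 = 212.41 g/s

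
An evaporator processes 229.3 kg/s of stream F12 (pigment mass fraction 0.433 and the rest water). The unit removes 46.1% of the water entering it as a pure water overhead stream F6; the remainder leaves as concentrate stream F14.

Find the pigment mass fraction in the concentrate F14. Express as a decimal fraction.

pigment is not removed: 229.3×0.433 = 99.287 kg/s of pigment enters F14.
water entering = 229.3×0.567 = 130.01 kg/s; overhead removed = 0.461×130.01 = 59.936 kg/s.
Concentrate = 229.3 − 59.936 = 169.36 kg/s.
Mass fraction = 99.287/169.36 = 0.586.

0.586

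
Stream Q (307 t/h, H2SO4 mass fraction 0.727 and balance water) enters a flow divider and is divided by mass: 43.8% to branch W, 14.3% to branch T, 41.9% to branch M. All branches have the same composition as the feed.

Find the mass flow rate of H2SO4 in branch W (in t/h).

97.76 t/h

Branch W total = 0.438×307 = 134.47 t/h.
H2SO4 in W = 0.727×134.47 = 97.757 t/h.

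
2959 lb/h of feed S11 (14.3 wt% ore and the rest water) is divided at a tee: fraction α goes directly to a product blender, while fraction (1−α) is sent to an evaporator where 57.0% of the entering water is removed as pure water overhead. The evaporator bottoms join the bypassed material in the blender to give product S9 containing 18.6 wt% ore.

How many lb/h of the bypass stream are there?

1559 lb/h

All 2959×0.143 = 423.14 lb/h of ore reaches S9, so S9 = 423.14/0.186 = 2274.9 lb/h and vapour = 684.07 lb/h.
The evaporator receives (1−α)·2959 of feed at 0.857 water and removes 0.570 of that water:
0.570×0.857×(1−α)×2959 = 684.07
(1−α) = 684.07/1445.4 = 0.4733;  α = 0.5267.
Bypass flow = 0.5267×2959 = 1558.6 lb/h.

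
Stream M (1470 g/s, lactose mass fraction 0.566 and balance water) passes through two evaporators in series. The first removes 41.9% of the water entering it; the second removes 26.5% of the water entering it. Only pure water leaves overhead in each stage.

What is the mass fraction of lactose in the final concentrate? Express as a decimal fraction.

0.753

water in feed = 1470×0.434 = 637.98 g/s.
After stage 1: water left = (1−0.419)×637.98 = 370.67; stream total = 1202.7 g/s.
After stage 2: water left = (1−0.265)×370.67 = 272.44; final concentrate = 1104.5 g/s.
lactose fraction = 832.02/1104.5 = 0.753.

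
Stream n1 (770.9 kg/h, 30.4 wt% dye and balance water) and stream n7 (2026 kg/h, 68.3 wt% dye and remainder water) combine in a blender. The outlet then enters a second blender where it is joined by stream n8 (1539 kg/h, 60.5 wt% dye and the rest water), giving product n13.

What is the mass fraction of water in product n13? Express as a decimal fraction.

0.412

Overall, product flow = 4335.9 kg/h.
water in = 770.9×0.696 + 2026×0.317 + 1539×0.395 = 1786.7 kg/h.
water fraction in n13 = 0.412.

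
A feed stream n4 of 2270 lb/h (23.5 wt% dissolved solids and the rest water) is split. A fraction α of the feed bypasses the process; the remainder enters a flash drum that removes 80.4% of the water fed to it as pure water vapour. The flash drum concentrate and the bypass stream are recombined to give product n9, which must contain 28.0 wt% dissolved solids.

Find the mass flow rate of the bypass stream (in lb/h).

1677 lb/h

All 2270×0.235 = 533.45 lb/h of dissolved solids reaches n9, so n9 = 533.45/0.280 = 1905.2 lb/h and vapour = 364.82 lb/h.
The evaporator receives (1−α)·2270 of feed at 0.765 water and removes 0.804 of that water:
0.804×0.765×(1−α)×2270 = 364.82
(1−α) = 364.82/1396.2 = 0.2613;  α = 0.7387.
Bypass flow = 0.7387×2270 = 1676.9 lb/h.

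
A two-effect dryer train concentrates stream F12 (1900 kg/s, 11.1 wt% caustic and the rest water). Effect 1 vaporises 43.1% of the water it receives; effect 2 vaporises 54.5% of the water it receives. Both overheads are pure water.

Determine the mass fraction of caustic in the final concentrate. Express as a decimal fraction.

water in feed = 1900×0.889 = 1689.1 kg/s.
After stage 1: water left = (1−0.431)×1689.1 = 961.1; stream total = 1172 kg/s.
After stage 2: water left = (1−0.545)×961.1 = 437.3; final concentrate = 648.2 kg/s.
caustic fraction = 210.9/648.2 = 0.325.

0.325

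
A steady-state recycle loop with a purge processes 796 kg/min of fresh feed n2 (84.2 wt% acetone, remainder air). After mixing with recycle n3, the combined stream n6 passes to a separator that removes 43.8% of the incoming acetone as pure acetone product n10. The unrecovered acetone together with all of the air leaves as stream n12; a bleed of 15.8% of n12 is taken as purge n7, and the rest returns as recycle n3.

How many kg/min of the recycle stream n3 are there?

1272 kg/min

air enters only via n2 and leaves only via the purge: 796×0.158 = 0.158×(air in n12), and the separator passes all air, so air in n6 = air in n12 = 796 kg/min.
acetone in n6: m_A = 796×0.842 + (1−0.158)·(1−0.438)·m_A, so m_A = 670.23/0.5268 = 1272.3 kg/min.
n12 = (1−0.438)×1272.3 + 796 = 1511 kg/min.
Recycle n3 = (1−0.158)×1511 = 1272.3 kg/min.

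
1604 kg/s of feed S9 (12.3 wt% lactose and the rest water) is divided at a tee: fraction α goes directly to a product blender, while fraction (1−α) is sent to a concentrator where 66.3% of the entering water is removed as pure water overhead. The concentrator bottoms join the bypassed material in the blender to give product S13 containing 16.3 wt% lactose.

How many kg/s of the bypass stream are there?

All 1604×0.123 = 197.29 kg/s of lactose reaches S13, so S13 = 197.29/0.163 = 1210.4 kg/s and vapour = 393.62 kg/s.
The evaporator receives (1−α)·1604 of feed at 0.877 water and removes 0.663 of that water:
0.663×0.877×(1−α)×1604 = 393.62
(1−α) = 393.62/932.65 = 0.4220;  α = 0.5780.
Bypass flow = 0.5780×1604 = 927.04 kg/s.

927 kg/s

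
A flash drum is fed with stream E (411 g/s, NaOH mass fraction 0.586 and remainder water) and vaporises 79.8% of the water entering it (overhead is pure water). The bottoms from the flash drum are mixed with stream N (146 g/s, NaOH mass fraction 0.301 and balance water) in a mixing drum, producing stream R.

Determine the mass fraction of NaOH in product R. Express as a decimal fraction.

Vapour removed = 0.798×0.414×411 = 135.78 g/s; concentrate = 275.22 g/s.
NaOH reaching the mixer = 240.85 (from concentrate) + 146×0.301 = 284.79 g/s.
Product flow = 275.22 + 146 = 421.22 g/s; NaOH fraction = 0.676.

0.676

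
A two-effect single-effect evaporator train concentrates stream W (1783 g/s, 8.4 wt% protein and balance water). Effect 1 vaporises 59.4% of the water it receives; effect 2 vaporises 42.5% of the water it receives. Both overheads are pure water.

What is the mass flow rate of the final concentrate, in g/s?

531 g/s

water in feed = 1783×0.916 = 1633.2 g/s.
After stage 1: water left = (1−0.594)×1633.2 = 663.09; stream total = 812.86 g/s.
After stage 2: water left = (1−0.425)×663.09 = 381.28; final concentrate = 531.05 g/s.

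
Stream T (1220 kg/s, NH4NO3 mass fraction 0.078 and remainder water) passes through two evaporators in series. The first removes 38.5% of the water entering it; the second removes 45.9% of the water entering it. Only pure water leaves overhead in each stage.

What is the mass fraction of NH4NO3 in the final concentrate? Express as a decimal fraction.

water in feed = 1220×0.922 = 1124.8 kg/s.
After stage 1: water left = (1−0.385)×1124.8 = 691.78; stream total = 786.94 kg/s.
After stage 2: water left = (1−0.459)×691.78 = 374.25; final concentrate = 469.41 kg/s.
NH4NO3 fraction = 95.16/469.41 = 0.203.

0.203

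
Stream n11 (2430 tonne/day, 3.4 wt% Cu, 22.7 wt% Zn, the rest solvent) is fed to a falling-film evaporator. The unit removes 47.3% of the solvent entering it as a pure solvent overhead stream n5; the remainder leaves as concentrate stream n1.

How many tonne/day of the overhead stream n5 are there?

849.4 tonne/day

solvent entering = 2430×0.739 = 1795.8 tonne/day; overhead removed = 0.473×1795.8 = 849.4 tonne/day.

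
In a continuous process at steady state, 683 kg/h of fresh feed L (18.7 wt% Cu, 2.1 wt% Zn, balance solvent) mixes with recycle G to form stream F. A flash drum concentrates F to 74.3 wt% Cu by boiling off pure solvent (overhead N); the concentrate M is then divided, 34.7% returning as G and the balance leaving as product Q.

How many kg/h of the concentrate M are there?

263.2 kg/h

Overall Cu balance (none leaves overhead): Cu in fresh feed = Cu in product, i.e. 683×0.187 = (1−0.347)·M·0.743.
M = 127.72/(0.743×0.653) = 263.25 kg/h.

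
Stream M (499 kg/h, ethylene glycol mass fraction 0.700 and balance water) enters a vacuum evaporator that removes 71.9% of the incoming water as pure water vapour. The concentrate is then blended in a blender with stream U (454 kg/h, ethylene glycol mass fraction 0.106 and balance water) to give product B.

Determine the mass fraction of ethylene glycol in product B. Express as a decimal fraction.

0.470

Vapour removed = 0.719×0.300×499 = 107.63 kg/h; concentrate = 391.37 kg/h.
ethylene glycol reaching the mixer = 349.3 (from concentrate) + 454×0.106 = 397.42 kg/h.
Product flow = 391.37 + 454 = 845.37 kg/h; ethylene glycol fraction = 0.470.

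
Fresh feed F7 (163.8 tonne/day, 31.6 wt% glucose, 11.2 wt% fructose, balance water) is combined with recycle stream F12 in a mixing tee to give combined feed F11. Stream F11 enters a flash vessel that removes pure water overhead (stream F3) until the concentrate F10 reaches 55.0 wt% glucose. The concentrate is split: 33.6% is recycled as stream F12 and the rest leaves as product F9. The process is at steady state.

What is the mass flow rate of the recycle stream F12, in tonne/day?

Overall glucose balance (none leaves overhead): glucose in fresh feed = glucose in product, i.e. 163.8×0.316 = (1−0.336)·F10·0.550.
F10 = 51.761/(0.550×0.664) = 141.73 tonne/day.
Recycle F12 = 0.336×141.73 = 47.622 tonne/day.

47.62 tonne/day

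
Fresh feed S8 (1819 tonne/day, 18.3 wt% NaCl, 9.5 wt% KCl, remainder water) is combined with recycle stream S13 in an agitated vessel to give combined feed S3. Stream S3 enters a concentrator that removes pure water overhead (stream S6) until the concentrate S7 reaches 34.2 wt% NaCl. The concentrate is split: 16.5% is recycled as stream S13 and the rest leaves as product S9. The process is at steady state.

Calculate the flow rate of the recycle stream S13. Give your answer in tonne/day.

Overall NaCl balance (none leaves overhead): NaCl in fresh feed = NaCl in product, i.e. 1819×0.183 = (1−0.165)·S7·0.342.
S7 = 332.88/(0.342×0.835) = 1165.7 tonne/day.
Recycle S13 = 0.165×1165.7 = 192.33 tonne/day.

192.3 tonne/day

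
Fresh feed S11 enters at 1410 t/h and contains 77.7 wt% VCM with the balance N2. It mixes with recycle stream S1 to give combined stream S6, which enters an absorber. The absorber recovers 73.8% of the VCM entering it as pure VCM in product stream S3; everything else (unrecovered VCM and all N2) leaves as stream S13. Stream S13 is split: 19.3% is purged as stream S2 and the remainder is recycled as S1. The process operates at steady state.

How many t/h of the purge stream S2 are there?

N2 enters only via S11 and leaves only via the purge: 1410×0.223 = 0.193×(N2 in S13), and the absorber passes all N2, so N2 in S6 = N2 in S13 = 1629.2 t/h.
VCM in S6: m_A = 1410×0.777 + (1−0.193)·(1−0.738)·m_A, so m_A = 1095.6/0.7886 = 1389.3 t/h.
S13 = (1−0.738)×1389.3 + 1629.2 = 1993.2 t/h.
Purge S2 = 0.193×1993.2 = 384.68 t/h.

384.7 t/h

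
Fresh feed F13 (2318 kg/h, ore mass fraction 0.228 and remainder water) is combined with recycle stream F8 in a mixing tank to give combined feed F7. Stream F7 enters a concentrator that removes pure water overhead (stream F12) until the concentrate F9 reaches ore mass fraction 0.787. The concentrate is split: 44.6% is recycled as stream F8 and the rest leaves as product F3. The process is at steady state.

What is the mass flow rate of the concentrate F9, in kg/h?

Overall ore balance (none leaves overhead): ore in fresh feed = ore in product, i.e. 2318×0.228 = (1−0.446)·F9·0.787.
F9 = 528.5/(0.787×0.554) = 1212.2 kg/h.

1212 kg/h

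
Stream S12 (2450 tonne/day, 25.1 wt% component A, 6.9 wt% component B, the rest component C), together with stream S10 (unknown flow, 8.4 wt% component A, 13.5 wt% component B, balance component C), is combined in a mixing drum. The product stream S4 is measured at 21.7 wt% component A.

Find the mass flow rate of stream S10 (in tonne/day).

Let S10 be the unknown flow. Total out = 2450 + S10.
component A balance: 614.95 + 0.084·S10 = 0.217·(2450 + S10)
(0.084 − 0.217)·S10 = 0.217×2450 − 614.95 = -83.3
S10 = -83.3 / -0.133 = 626.32 tonne/day

626.3 tonne/day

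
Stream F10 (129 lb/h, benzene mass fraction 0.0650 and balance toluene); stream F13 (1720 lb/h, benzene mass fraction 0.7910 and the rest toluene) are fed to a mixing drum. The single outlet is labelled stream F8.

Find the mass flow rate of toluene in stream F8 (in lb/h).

toluene out = toluene in = 129×0.935 + 1720×0.209 = 480.09 lb/h.

480.1 lb/h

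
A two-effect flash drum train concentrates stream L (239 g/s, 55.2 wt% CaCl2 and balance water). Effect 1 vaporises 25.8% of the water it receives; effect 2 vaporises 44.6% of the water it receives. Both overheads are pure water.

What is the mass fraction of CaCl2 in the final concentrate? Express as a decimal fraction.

0.750

water in feed = 239×0.448 = 107.07 g/s.
After stage 1: water left = (1−0.258)×107.07 = 79.447; stream total = 211.38 g/s.
After stage 2: water left = (1−0.446)×79.447 = 44.014; final concentrate = 175.94 g/s.
CaCl2 fraction = 131.93/175.94 = 0.750.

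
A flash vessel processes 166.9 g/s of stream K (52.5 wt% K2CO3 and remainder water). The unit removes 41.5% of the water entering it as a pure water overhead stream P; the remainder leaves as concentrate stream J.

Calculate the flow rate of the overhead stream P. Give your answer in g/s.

32.9 g/s

water entering = 166.9×0.475 = 79.278 g/s; overhead removed = 0.415×79.278 = 32.9 g/s.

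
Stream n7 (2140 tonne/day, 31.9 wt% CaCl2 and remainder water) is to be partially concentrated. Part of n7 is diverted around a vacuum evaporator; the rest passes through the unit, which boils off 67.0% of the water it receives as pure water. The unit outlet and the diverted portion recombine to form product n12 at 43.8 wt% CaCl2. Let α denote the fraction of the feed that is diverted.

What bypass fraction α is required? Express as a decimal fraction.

All 2140×0.319 = 682.66 tonne/day of CaCl2 reaches n12, so n12 = 682.66/0.438 = 1558.6 tonne/day and vapour = 581.42 tonne/day.
The evaporator receives (1−α)·2140 of feed at 0.681 water and removes 0.670 of that water:
0.670×0.681×(1−α)×2140 = 581.42
(1−α) = 581.42/976.42 = 0.5955;  α = 0.4045.

0.405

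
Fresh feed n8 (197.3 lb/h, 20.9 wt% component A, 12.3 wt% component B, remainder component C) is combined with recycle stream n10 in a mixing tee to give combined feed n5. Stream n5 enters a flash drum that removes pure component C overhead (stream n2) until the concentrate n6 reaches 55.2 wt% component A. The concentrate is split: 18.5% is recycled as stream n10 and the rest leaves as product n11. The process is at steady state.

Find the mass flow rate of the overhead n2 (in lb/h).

Overall component A balance (none leaves overhead): component A in fresh feed = component A in product, i.e. 197.3×0.209 = (1−0.185)·n6·0.552.
n6 = 41.236/(0.552×0.815) = 91.659 lb/h.
Recycle n10 = 0.185×91.659 = 16.957 lb/h.
Combined feed n5 = 197.3 + 16.957 = 214.26 lb/h.
Overhead n2 = n5 − n6 = 214.26 − 91.659 = 122.6 lb/h.

122.6 lb/h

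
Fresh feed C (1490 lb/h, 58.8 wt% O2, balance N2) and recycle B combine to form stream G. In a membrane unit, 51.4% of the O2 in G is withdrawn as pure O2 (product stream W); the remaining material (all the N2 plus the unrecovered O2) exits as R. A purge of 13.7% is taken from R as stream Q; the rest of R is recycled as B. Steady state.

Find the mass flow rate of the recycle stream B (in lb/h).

4500 lb/h

N2 enters only via C and leaves only via the purge: 1490×0.412 = 0.137×(N2 in R), and the membrane unit passes all N2, so N2 in G = N2 in R = 4480.9 lb/h.
O2 in G: m_A = 1490×0.588 + (1−0.137)·(1−0.514)·m_A, so m_A = 876.12/0.5806 = 1509 lb/h.
R = (1−0.514)×1509 + 4480.9 = 5214.3 lb/h.
Recycle B = (1−0.137)×5214.3 = 4499.9 lb/h.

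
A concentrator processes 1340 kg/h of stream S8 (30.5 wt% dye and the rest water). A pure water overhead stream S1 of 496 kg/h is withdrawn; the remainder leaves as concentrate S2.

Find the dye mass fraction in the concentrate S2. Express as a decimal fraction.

dye is not removed: 1340×0.305 = 408.7 kg/h of dye enters S2.
Concentrate = 1340 − 496 = 844 kg/h.
Mass fraction = 408.7/844 = 0.4842.

0.4842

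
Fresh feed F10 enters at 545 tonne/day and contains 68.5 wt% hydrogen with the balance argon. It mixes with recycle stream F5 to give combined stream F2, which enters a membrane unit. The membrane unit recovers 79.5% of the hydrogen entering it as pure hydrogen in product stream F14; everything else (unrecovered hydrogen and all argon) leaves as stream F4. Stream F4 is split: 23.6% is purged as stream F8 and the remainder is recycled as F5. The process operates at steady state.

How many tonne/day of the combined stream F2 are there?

argon enters only via F10 and leaves only via the purge: 545×0.315 = 0.236×(argon in F4), and the membrane unit passes all argon, so argon in F2 = argon in F4 = 727.44 tonne/day.
hydrogen in F2: m_A = 545×0.685 + (1−0.236)·(1−0.795)·m_A, so m_A = 373.33/0.8434 = 442.65 tonne/day.
F2 = 442.65 + 727.44 = 1170.1 tonne/day.

1170 tonne/day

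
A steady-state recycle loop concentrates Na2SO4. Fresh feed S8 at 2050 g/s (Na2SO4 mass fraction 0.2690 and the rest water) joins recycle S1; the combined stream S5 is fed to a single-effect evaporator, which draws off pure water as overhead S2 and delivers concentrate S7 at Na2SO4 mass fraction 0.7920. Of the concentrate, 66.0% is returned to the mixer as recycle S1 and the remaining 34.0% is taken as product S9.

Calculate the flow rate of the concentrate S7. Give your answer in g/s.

Overall Na2SO4 balance (none leaves overhead): Na2SO4 in fresh feed = Na2SO4 in product, i.e. 2050×0.269 = (1−0.660)·S7·0.792.
S7 = 551.45/(0.792×0.340) = 2047.9 g/s.

2048 g/s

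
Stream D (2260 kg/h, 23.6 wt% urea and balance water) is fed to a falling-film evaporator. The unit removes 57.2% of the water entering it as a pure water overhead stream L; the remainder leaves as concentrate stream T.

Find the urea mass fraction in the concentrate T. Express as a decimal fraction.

urea is not removed: 2260×0.236 = 533.36 kg/h of urea enters T.
water entering = 2260×0.764 = 1726.6 kg/h; overhead removed = 0.572×1726.6 = 987.64 kg/h.
Concentrate = 2260 − 987.64 = 1272.4 kg/h.
Mass fraction = 533.36/1272.4 = 0.419.

0.419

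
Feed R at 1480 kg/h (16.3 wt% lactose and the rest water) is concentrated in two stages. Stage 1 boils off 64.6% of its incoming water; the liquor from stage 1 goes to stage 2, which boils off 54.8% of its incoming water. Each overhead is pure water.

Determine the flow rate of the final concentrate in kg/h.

water in feed = 1480×0.837 = 1238.8 kg/h.
After stage 1: water left = (1−0.646)×1238.8 = 438.52; stream total = 679.76 kg/h.
After stage 2: water left = (1−0.548)×438.52 = 198.21; final concentrate = 439.45 kg/h.

439.5 kg/h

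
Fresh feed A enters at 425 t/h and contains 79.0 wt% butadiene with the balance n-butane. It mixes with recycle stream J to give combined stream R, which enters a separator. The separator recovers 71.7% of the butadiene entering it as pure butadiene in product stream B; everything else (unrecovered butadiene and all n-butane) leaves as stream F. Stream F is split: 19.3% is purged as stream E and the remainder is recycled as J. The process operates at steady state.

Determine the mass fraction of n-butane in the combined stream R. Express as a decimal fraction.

0.515

n-butane enters only via A and leaves only via the purge: 425×0.210 = 0.193×(n-butane in F), and the separator passes all n-butane, so n-butane in R = n-butane in F = 462.44 t/h.
butadiene in R: m_A = 425×0.790 + (1−0.193)·(1−0.717)·m_A, so m_A = 335.75/0.7716 = 435.12 t/h.
R = 435.12 + 462.44 = 897.56 t/h.
n-butane fraction in R = 462.44/897.56 = 0.515.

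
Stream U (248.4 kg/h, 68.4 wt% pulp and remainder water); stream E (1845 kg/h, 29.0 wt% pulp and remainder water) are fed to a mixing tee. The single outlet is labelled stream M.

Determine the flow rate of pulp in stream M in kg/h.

pulp out = pulp in = 248.4×0.684 + 1845×0.290 = 704.96 kg/h.

705 kg/h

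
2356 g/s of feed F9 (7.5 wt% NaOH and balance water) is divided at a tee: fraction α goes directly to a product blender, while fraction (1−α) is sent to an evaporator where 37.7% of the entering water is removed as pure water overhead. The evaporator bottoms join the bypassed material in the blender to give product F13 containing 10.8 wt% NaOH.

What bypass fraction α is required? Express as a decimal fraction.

All 2356×0.075 = 176.7 g/s of NaOH reaches F13, so F13 = 176.7/0.108 = 1636.1 g/s and vapour = 719.89 g/s.
The evaporator receives (1−α)·2356 of feed at 0.925 water and removes 0.377 of that water:
0.377×0.925×(1−α)×2356 = 719.89
(1−α) = 719.89/821.6 = 0.8762;  α = 0.1238.

0.124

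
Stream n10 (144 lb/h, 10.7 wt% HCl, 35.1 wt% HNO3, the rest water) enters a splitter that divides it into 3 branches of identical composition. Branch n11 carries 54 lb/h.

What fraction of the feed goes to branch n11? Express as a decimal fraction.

0.375

Fraction to n11 = 54/144 = 0.3750.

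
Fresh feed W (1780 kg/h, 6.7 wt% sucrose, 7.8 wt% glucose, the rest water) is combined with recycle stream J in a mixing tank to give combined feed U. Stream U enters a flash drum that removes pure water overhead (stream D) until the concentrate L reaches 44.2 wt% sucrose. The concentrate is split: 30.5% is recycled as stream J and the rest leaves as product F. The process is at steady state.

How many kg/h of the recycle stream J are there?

Overall sucrose balance (none leaves overhead): sucrose in fresh feed = sucrose in product, i.e. 1780×0.067 = (1−0.305)·L·0.442.
L = 119.26/(0.442×0.695) = 388.23 kg/h.
Recycle J = 0.305×388.23 = 118.41 kg/h.

118.4 kg/h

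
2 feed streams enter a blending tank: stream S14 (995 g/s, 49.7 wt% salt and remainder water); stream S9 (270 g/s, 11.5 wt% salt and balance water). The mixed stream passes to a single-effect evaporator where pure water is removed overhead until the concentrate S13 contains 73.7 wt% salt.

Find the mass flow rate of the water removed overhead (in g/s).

551.9 g/s

salt entering = 995×0.497 + 270×0.115 = 525.56 g/s.
All salt reports to S13, so S13 = 525.56/0.737 = 713.11 g/s.
Total feed = 1265 g/s; overhead = 1265 − 713.11 = 551.89 g/s.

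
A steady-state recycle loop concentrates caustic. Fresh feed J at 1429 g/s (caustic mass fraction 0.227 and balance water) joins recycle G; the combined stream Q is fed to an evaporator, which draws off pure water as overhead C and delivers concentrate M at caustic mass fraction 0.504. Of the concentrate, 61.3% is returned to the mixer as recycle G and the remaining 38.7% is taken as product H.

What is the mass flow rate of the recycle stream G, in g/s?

Overall caustic balance (none leaves overhead): caustic in fresh feed = caustic in product, i.e. 1429×0.227 = (1−0.613)·M·0.504.
M = 324.38/(0.504×0.387) = 1663.1 g/s.
Recycle G = 0.613×1663.1 = 1019.5 g/s.

1019 g/s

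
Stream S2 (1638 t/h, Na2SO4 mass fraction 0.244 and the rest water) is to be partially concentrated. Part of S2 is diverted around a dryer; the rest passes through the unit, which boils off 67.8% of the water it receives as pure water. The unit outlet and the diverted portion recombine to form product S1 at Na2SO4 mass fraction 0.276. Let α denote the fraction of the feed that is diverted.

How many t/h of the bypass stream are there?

All 1638×0.244 = 399.67 t/h of Na2SO4 reaches S1, so S1 = 399.67/0.276 = 1448.1 t/h and vapour = 189.91 t/h.
The evaporator receives (1−α)·1638 of feed at 0.756 water and removes 0.678 of that water:
0.678×0.756×(1−α)×1638 = 189.91
(1−α) = 189.91/839.59 = 0.2262;  α = 0.7738.
Bypass flow = 0.7738×1638 = 1267.5 t/h.

1267 t/h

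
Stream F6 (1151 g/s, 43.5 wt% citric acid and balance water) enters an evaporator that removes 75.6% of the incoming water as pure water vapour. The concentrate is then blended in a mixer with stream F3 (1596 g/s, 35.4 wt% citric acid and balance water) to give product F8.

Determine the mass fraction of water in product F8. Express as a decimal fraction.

Vapour removed = 0.756×0.565×1151 = 491.64 g/s; concentrate = 659.36 g/s.
water reaching the mixer = 158.68 (from concentrate) + 1596×0.646 = 1189.7 g/s.
Product flow = 659.36 + 1596 = 2255.4 g/s; water fraction = 0.5275.

0.5275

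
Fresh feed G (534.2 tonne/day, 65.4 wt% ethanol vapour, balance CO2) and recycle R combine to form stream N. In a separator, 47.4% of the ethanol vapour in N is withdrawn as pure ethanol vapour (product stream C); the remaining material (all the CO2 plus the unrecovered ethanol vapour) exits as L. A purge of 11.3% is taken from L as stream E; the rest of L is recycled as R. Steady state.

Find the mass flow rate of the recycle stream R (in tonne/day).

CO2 enters only via G and leaves only via the purge: 534.2×0.346 = 0.113×(CO2 in L), and the separator passes all CO2, so CO2 in N = CO2 in L = 1635.7 tonne/day.
ethanol vapour in N: m_A = 534.2×0.654 + (1−0.113)·(1−0.474)·m_A, so m_A = 349.37/0.5334 = 654.93 tonne/day.
L = (1−0.474)×654.93 + 1635.7 = 1980.2 tonne/day.
Recycle R = (1−0.113)×1980.2 = 1756.4 tonne/day.

1756 tonne/day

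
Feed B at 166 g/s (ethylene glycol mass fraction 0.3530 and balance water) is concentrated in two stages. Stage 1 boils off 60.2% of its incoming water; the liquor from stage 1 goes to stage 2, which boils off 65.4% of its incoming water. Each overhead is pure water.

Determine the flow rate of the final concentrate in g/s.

water in feed = 166×0.647 = 107.4 g/s.
After stage 1: water left = (1−0.602)×107.4 = 42.746; stream total = 101.34 g/s.
After stage 2: water left = (1−0.654)×42.746 = 14.79; final concentrate = 73.388 g/s.

73.39 g/s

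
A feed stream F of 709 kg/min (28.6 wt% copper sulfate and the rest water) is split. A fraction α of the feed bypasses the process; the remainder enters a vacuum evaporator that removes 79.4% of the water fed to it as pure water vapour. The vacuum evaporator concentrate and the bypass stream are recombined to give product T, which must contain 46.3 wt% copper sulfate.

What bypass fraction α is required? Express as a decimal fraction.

All 709×0.286 = 202.77 kg/min of copper sulfate reaches T, so T = 202.77/0.463 = 437.96 kg/min and vapour = 271.04 kg/min.
The evaporator receives (1−α)·709 of feed at 0.714 water and removes 0.794 of that water:
0.794×0.714×(1−α)×709 = 271.04
(1−α) = 271.04/401.94 = 0.6743;  α = 0.3257.

0.326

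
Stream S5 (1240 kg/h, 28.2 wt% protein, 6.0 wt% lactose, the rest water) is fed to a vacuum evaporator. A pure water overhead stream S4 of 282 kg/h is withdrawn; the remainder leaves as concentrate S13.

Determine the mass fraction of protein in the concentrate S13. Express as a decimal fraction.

protein is not removed: 1240×0.282 = 349.68 kg/h of protein enters S13.
Concentrate = 1240 − 282 = 958 kg/h.
Mass fraction = 349.68/958 = 0.365.

0.365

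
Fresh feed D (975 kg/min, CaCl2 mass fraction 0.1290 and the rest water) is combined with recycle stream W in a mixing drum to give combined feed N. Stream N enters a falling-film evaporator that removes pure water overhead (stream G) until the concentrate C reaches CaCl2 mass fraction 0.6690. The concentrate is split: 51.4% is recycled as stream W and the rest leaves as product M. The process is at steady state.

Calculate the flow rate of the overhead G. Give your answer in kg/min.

Overall CaCl2 balance (none leaves overhead): CaCl2 in fresh feed = CaCl2 in product, i.e. 975×0.129 = (1−0.514)·C·0.669.
C = 125.78/(0.669×0.486) = 386.84 kg/min.
Recycle W = 0.514×386.84 = 198.84 kg/min.
Combined feed N = 975 + 198.84 = 1173.8 kg/min.
Overhead G = N − C = 1173.8 − 386.84 = 787 kg/min.

787 kg/min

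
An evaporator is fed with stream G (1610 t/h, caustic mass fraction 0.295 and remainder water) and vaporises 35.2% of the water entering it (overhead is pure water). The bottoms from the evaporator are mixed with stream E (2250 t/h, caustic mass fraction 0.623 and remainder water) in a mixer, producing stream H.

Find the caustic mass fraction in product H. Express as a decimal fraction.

Vapour removed = 0.352×0.705×1610 = 399.54 t/h; concentrate = 1210.5 t/h.
caustic reaching the mixer = 474.95 (from concentrate) + 2250×0.623 = 1876.7 t/h.
Product flow = 1210.5 + 2250 = 3460.5 t/h; caustic fraction = 0.542.

0.542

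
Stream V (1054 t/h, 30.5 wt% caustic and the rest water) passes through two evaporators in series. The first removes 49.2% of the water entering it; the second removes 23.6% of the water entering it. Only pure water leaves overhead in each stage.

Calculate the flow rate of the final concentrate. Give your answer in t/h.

605.8 t/h

water in feed = 1054×0.695 = 732.53 t/h.
After stage 1: water left = (1−0.492)×732.53 = 372.13; stream total = 693.6 t/h.
After stage 2: water left = (1−0.236)×372.13 = 284.3; final concentrate = 605.77 t/h.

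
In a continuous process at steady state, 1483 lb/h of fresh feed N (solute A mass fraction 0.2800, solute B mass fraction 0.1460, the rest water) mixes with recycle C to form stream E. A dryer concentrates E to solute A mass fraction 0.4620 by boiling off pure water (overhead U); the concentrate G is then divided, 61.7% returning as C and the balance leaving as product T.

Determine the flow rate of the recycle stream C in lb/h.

1448 lb/h

Overall solute A balance (none leaves overhead): solute A in fresh feed = solute A in product, i.e. 1483×0.280 = (1−0.617)·G·0.462.
G = 415.24/(0.462×0.383) = 2346.7 lb/h.
Recycle C = 0.617×2346.7 = 1447.9 lb/h.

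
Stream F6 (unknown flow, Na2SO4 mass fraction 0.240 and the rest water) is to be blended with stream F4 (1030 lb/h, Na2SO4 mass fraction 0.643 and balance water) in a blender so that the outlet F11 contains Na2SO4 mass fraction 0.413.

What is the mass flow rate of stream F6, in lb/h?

1369 lb/h

Let F6 be the unknown flow. Total out = 1030 + F6.
Na2SO4 balance: 662.29 + 0.240·F6 = 0.413·(1030 + F6)
(0.240 − 0.413)·F6 = 0.413×1030 − 662.29 = -236.9
F6 = -236.9 / -0.173 = 1369.4 lb/h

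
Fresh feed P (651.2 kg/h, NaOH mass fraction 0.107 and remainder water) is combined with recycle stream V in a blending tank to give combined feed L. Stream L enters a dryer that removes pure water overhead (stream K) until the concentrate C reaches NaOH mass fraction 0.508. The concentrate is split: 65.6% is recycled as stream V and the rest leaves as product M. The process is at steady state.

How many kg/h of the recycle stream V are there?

Overall NaOH balance (none leaves overhead): NaOH in fresh feed = NaOH in product, i.e. 651.2×0.107 = (1−0.656)·C·0.508.
C = 69.678/(0.508×0.344) = 398.73 kg/h.
Recycle V = 0.656×398.73 = 261.57 kg/h.

261.6 kg/h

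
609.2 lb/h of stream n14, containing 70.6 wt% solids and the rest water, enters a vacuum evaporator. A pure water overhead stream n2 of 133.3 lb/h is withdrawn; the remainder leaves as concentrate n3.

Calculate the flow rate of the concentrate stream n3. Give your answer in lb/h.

Concentrate = 609.2 − 133.3 = 475.9 lb/h.

475.9 lb/h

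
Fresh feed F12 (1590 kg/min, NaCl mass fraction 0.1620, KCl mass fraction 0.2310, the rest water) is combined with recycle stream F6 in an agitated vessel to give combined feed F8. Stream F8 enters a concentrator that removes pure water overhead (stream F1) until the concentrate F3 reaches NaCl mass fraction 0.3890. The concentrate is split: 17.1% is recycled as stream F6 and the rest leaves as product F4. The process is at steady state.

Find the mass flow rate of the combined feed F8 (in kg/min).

Overall NaCl balance (none leaves overhead): NaCl in fresh feed = NaCl in product, i.e. 1590×0.162 = (1−0.171)·F3·0.389.
F3 = 257.58/(0.389×0.829) = 798.74 kg/min.
Recycle F6 = 0.171×798.74 = 136.59 kg/min.
Combined feed F8 = 1590 + 136.59 = 1726.6 kg/min.

1727 kg/min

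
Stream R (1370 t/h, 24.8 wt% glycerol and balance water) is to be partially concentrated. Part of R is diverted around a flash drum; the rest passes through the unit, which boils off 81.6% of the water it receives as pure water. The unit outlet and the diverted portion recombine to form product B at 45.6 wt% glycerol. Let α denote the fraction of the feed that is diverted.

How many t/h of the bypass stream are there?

All 1370×0.248 = 339.76 t/h of glycerol reaches B, so B = 339.76/0.456 = 745.09 t/h and vapour = 624.91 t/h.
The evaporator receives (1−α)·1370 of feed at 0.752 water and removes 0.816 of that water:
0.816×0.752×(1−α)×1370 = 624.91
(1−α) = 624.91/840.68 = 0.7433;  α = 0.2567.
Bypass flow = 0.2567×1370 = 351.62 t/h.

351.6 t/h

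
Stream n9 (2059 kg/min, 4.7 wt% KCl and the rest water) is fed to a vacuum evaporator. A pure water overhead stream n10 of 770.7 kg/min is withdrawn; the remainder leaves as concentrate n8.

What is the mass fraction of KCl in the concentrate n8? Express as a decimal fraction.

0.075

KCl is not removed: 2059×0.047 = 96.773 kg/min of KCl enters n8.
Concentrate = 2059 − 770.7 = 1288.3 kg/min.
Mass fraction = 96.773/1288.3 = 0.075.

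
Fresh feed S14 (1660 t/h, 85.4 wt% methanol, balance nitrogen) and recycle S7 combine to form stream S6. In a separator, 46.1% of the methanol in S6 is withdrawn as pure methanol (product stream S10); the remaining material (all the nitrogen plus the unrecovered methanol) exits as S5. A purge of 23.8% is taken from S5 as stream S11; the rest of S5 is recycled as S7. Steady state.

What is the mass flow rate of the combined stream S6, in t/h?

3424 t/h

nitrogen enters only via S14 and leaves only via the purge: 1660×0.146 = 0.238×(nitrogen in S5), and the separator passes all nitrogen, so nitrogen in S6 = nitrogen in S5 = 1018.3 t/h.
methanol in S6: m_A = 1660×0.854 + (1−0.238)·(1−0.461)·m_A, so m_A = 1417.6/0.5893 = 2405.7 t/h.
S6 = 2405.7 + 1018.3 = 3424 t/h.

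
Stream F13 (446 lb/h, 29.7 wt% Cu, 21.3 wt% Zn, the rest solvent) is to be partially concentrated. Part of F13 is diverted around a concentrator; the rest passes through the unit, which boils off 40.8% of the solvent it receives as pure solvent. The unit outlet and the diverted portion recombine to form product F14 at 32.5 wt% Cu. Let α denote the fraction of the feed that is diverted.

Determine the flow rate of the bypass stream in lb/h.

All 446×0.297 = 132.46 lb/h of Cu reaches F14, so F14 = 132.46/0.325 = 407.58 lb/h and vapour = 38.425 lb/h.
The evaporator receives (1−α)·446 of feed at 0.490 solvent and removes 0.408 of that solvent:
0.408×0.490×(1−α)×446 = 38.425
(1−α) = 38.425/89.164 = 0.4309;  α = 0.5691.
Bypass flow = 0.5691×446 = 253.8 lb/h.

253.8 lb/h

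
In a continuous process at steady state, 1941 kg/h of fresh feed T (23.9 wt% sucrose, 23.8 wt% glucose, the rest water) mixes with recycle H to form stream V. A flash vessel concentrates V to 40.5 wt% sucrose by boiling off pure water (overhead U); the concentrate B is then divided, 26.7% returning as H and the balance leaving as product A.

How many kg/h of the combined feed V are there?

2358 kg/h

Overall sucrose balance (none leaves overhead): sucrose in fresh feed = sucrose in product, i.e. 1941×0.239 = (1−0.267)·B·0.405.
B = 463.9/(0.405×0.733) = 1562.7 kg/h.
Recycle H = 0.267×1562.7 = 417.23 kg/h.
Combined feed V = 1941 + 417.23 = 2358.2 kg/h.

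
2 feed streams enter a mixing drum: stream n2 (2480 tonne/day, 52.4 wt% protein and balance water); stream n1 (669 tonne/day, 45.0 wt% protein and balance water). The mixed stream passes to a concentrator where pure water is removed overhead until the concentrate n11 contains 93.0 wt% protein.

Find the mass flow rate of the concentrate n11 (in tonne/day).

protein entering = 2480×0.524 + 669×0.450 = 1600.6 tonne/day.
All protein reports to n11, so n11 = 1600.6/0.930 = 1721 tonne/day.

1721 tonne/day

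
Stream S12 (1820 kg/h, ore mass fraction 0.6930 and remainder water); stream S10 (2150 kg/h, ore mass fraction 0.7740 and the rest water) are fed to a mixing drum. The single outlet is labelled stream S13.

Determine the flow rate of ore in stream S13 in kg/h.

2925 kg/h

ore out = ore in = 1820×0.693 + 2150×0.774 = 2925.4 kg/h.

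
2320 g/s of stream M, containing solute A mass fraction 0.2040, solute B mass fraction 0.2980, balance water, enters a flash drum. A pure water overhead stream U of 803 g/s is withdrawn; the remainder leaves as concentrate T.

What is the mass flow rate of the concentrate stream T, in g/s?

Concentrate = 2320 − 803 = 1517 g/s.

1517 g/s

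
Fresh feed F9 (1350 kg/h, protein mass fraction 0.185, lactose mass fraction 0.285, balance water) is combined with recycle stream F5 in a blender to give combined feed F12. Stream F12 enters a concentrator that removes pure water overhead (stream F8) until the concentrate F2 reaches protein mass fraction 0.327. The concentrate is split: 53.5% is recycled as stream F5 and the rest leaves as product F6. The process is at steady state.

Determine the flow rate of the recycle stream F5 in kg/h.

878.7 kg/h

Overall protein balance (none leaves overhead): protein in fresh feed = protein in product, i.e. 1350×0.185 = (1−0.535)·F2·0.327.
F2 = 249.75/(0.327×0.465) = 1642.5 kg/h.
Recycle F5 = 0.535×1642.5 = 878.74 kg/h.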